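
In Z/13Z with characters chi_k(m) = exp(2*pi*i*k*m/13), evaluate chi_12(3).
chi_12(3) = zeta_13^36 = exp(-6*I*pi/13)

Proof sketch: chi_12(3) = zeta_13^(12*3) = zeta_13^36. Since zeta_13^13 = 1, this equals zeta_13^10 = exp(2*pi*i*10/13) = exp(-6*I*pi/13).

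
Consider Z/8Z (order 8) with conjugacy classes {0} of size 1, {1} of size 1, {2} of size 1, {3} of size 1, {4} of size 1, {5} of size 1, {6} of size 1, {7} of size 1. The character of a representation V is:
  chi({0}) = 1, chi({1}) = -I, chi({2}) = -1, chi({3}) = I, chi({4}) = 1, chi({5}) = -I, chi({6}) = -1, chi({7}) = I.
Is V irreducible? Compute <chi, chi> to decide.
Irreducible: <chi, chi> = 1.

Argument: <chi, chi> = (1/|G|) sum_C |C| * |chi(C)|^2 = (1/8)[1*|1|^2 + 1*|-I|^2 + 1*|-1|^2 + 1*|I|^2 + 1*|1|^2 + 1*|-I|^2 + 1*|-1|^2 + 1*|I|^2]
  = (1/8)[(1) + (1) + (1) + (1) + (1) + (1) + (1) + (1)] = 8/8 = 1.
(Exp terms are combined using exp(i*s)*conj(exp(i*t)) = exp(i*(s-t)), and sums of them are collapsed using the identity that for every m > 1 the m distinct m-th roots of unity sum to 0, e.g. 1 + exp(2*I*pi/3) + exp(-2*I*pi/3) = 0.)
A character is irreducible iff <chi, chi> = 1, so this representation is irreducible.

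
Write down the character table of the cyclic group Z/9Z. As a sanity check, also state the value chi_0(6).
Character table of Z/9Z (irreps indexed chi_0,...,chi_8 with chi_k(m) = zeta_9^(k*m), zeta_9 = exp(2*pi*i/9)):
  irrep \ class  {0} (size 1)  {1} (size 1)    {2} (size 1)    {3} (size 1)    {4} (size 1)    {5} (size 1)    {6} (size 1)    {7} (size 1)    {8} (size 1)  
  chi_0          1             1               1               1               1               1               1               1               1             
  chi_1          1             exp(2*I*pi/9)   exp(4*I*pi/9)   exp(2*I*pi/3)   exp(8*I*pi/9)   exp(-8*I*pi/9)  exp(-2*I*pi/3)  exp(-4*I*pi/9)  exp(-2*I*pi/9)
  chi_2          1             exp(4*I*pi/9)   exp(8*I*pi/9)   exp(-2*I*pi/3)  exp(-2*I*pi/9)  exp(2*I*pi/9)   exp(2*I*pi/3)   exp(-8*I*pi/9)  exp(-4*I*pi/9)
  chi_3          1             exp(2*I*pi/3)   exp(-2*I*pi/3)  1               exp(2*I*pi/3)   exp(-2*I*pi/3)  1               exp(2*I*pi/3)   exp(-2*I*pi/3)
  chi_4          1             exp(8*I*pi/9)   exp(-2*I*pi/9)  exp(2*I*pi/3)   exp(-4*I*pi/9)  exp(4*I*pi/9)   exp(-2*I*pi/3)  exp(2*I*pi/9)   exp(-8*I*pi/9)
  chi_5          1             exp(-8*I*pi/9)  exp(2*I*pi/9)   exp(-2*I*pi/3)  exp(4*I*pi/9)   exp(-4*I*pi/9)  exp(2*I*pi/3)   exp(-2*I*pi/9)  exp(8*I*pi/9) 
  chi_6          1             exp(-2*I*pi/3)  exp(2*I*pi/3)   1               exp(-2*I*pi/3)  exp(2*I*pi/3)   1               exp(-2*I*pi/3)  exp(2*I*pi/3) 
  chi_7          1             exp(-4*I*pi/9)  exp(-8*I*pi/9)  exp(2*I*pi/3)   exp(2*I*pi/9)   exp(-2*I*pi/9)  exp(-2*I*pi/3)  exp(8*I*pi/9)   exp(4*I*pi/9) 
  chi_8          1             exp(-2*I*pi/9)  exp(-4*I*pi/9)  exp(-2*I*pi/3)  exp(-8*I*pi/9)  exp(8*I*pi/9)   exp(2*I*pi/3)   exp(4*I*pi/9)   exp(2*I*pi/9) 

Spot check: chi_0(6) = zeta_9^(0*6) = zeta_9^0 = 1.

Z/9Z is abelian, so all 9 irreducible complex representations are 1-dimensional. They are given by chi_k(m) = zeta_9^(k*m) for k = 0,...,8. Row orthogonality: sum_m chi_k(m) conj(chi_l(m)) = 9 * [k = l].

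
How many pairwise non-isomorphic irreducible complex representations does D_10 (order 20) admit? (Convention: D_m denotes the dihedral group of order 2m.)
8

Why: The number of irreducible complex representations of a finite group equals its number of conjugacy classes. D_10 has 8 conjugacy classes (n/2 + 3 for n even), so D_10 (order 20) has exactly 8 irreducible complex representations.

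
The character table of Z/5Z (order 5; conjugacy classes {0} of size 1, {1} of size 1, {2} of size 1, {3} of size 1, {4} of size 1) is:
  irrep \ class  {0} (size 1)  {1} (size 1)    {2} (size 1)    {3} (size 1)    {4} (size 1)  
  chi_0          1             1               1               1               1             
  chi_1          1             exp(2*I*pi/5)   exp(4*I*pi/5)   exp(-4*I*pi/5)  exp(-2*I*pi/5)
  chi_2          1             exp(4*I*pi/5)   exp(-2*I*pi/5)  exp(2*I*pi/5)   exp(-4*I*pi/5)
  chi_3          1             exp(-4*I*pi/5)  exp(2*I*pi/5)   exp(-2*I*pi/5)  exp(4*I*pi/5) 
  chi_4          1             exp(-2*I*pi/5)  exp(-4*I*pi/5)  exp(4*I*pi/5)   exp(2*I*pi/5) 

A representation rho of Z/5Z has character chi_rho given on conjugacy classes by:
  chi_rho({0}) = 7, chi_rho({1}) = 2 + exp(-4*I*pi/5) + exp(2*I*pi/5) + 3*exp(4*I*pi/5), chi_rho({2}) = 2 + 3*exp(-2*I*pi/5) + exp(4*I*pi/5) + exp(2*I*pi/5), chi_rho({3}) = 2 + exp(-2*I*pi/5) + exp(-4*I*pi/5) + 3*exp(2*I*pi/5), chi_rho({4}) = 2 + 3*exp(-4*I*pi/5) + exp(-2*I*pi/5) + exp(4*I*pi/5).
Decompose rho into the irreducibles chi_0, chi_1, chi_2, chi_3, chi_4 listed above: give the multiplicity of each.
Multiplicities: chi_0: 2, chi_1: 1, chi_2: 3, chi_3: 1, chi_4: 0.

Solution. Use <chi_rho, chi> = (1/|G|) sum_C |C| * chi_rho(C) * conj(chi(C)) with |G| = 5 for each irreducible chi in the table:
  <chi_rho, chi_0> = (1/5)[1*(7)*conj(1) + 1*(2 + exp(-4*I*pi/5) + exp(2*I*pi/5) + 3*exp(4*I*pi/5))*conj(1) + 1*(2 + 3*exp(-2*I*pi/5) + exp(4*I*pi/5) + exp(2*I*pi/5))*conj(1) + 1*(2 + exp(-2*I*pi/5) + exp(-4*I*pi/5) + 3*exp(2*I*pi/5))*conj(1) + 1*(2 + 3*exp(-4*I*pi/5) + exp(-2*I*pi/5) + exp(4*I*pi/5))*conj(1)]
      = (1/5)[(7) + (2 + exp(-4*I*pi/5) + exp(2*I*pi/5) + 3*exp(4*I*pi/5)) + (2 + 3*exp(-2*I*pi/5) + exp(4*I*pi/5) + exp(2*I*pi/5)) + (2 + exp(-2*I*pi/5) + exp(-4*I*pi/5) + 3*exp(2*I*pi/5)) + (2 + 3*exp(-4*I*pi/5) + exp(-2*I*pi/5) + exp(4*I*pi/5))] = 10/5 = 2
  <chi_rho, chi_1> = (1/5)[1*(7)*conj(1) + 1*(2 + exp(-4*I*pi/5) + exp(2*I*pi/5) + 3*exp(4*I*pi/5))*conj(exp(2*I*pi/5)) + 1*(2 + 3*exp(-2*I*pi/5) + exp(4*I*pi/5) + exp(2*I*pi/5))*conj(exp(4*I*pi/5)) + 1*(2 + exp(-2*I*pi/5) + exp(-4*I*pi/5) + 3*exp(2*I*pi/5))*conj(exp(-4*I*pi/5)) + 1*(2 + 3*exp(-4*I*pi/5) + exp(-2*I*pi/5) + exp(4*I*pi/5))*conj(exp(-2*I*pi/5))]
      = (1/5)[(7) + (1 + 2*exp(-2*I*pi/5) + exp(4*I*pi/5) + 3*exp(2*I*pi/5)) + (1 + 2*exp(-4*I*pi/5) + exp(-2*I*pi/5) + 3*exp(4*I*pi/5)) + (1 + 3*exp(-4*I*pi/5) + exp(2*I*pi/5) + 2*exp(4*I*pi/5)) + (1 + 3*exp(-2*I*pi/5) + exp(-4*I*pi/5) + 2*exp(2*I*pi/5))] = 5/5 = 1
  <chi_rho, chi_2> = (1/5)[1*(7)*conj(1) + 1*(2 + exp(-4*I*pi/5) + exp(2*I*pi/5) + 3*exp(4*I*pi/5))*conj(exp(4*I*pi/5)) + 1*(2 + 3*exp(-2*I*pi/5) + exp(4*I*pi/5) + exp(2*I*pi/5))*conj(exp(-2*I*pi/5)) + 1*(2 + exp(-2*I*pi/5) + exp(-4*I*pi/5) + 3*exp(2*I*pi/5))*conj(exp(2*I*pi/5)) + 1*(2 + 3*exp(-4*I*pi/5) + exp(-2*I*pi/5) + exp(4*I*pi/5))*conj(exp(-4*I*pi/5))]
      = (1/5)[(7) + (3 + 2*exp(-4*I*pi/5) + exp(-2*I*pi/5) + exp(2*I*pi/5)) + (3 + exp(-4*I*pi/5) + exp(4*I*pi/5) + 2*exp(2*I*pi/5)) + (3 + 2*exp(-2*I*pi/5) + exp(-4*I*pi/5) + exp(4*I*pi/5)) + (3 + exp(-2*I*pi/5) + exp(2*I*pi/5) + 2*exp(4*I*pi/5))] = 15/5 = 3
  <chi_rho, chi_3> = (1/5)[1*(7)*conj(1) + 1*(2 + exp(-4*I*pi/5) + exp(2*I*pi/5) + 3*exp(4*I*pi/5))*conj(exp(-4*I*pi/5)) + 1*(2 + 3*exp(-2*I*pi/5) + exp(4*I*pi/5) + exp(2*I*pi/5))*conj(exp(2*I*pi/5)) + 1*(2 + exp(-2*I*pi/5) + exp(-4*I*pi/5) + 3*exp(2*I*pi/5))*conj(exp(-2*I*pi/5)) + 1*(2 + 3*exp(-4*I*pi/5) + exp(-2*I*pi/5) + exp(4*I*pi/5))*conj(exp(4*I*pi/5))]
      = (1/5)[(7) + (1 + 3*exp(-2*I*pi/5) + exp(-4*I*pi/5) + 2*exp(4*I*pi/5)) + (1 + 2*exp(-2*I*pi/5) + 3*exp(-4*I*pi/5) + exp(2*I*pi/5)) + (1 + exp(-2*I*pi/5) + 3*exp(4*I*pi/5) + 2*exp(2*I*pi/5)) + (1 + 2*exp(-4*I*pi/5) + exp(4*I*pi/5) + 3*exp(2*I*pi/5))] = 5/5 = 1
  <chi_rho, chi_4> = (1/5)[1*(7)*conj(1) + 1*(2 + exp(-4*I*pi/5) + exp(2*I*pi/5) + 3*exp(4*I*pi/5))*conj(exp(-2*I*pi/5)) + 1*(2 + 3*exp(-2*I*pi/5) + exp(4*I*pi/5) + exp(2*I*pi/5))*conj(exp(-4*I*pi/5)) + 1*(2 + exp(-2*I*pi/5) + exp(-4*I*pi/5) + 3*exp(2*I*pi/5))*conj(exp(4*I*pi/5)) + 1*(2 + 3*exp(-4*I*pi/5) + exp(-2*I*pi/5) + exp(4*I*pi/5))*conj(exp(2*I*pi/5))]
      = (1/5)[(7) + (3*exp(-4*I*pi/5) + exp(-2*I*pi/5) + exp(4*I*pi/5) + 2*exp(2*I*pi/5)) + (exp(-2*I*pi/5) + exp(-4*I*pi/5) + 2*exp(4*I*pi/5) + 3*exp(2*I*pi/5)) + (3*exp(-2*I*pi/5) + 2*exp(-4*I*pi/5) + exp(4*I*pi/5) + exp(2*I*pi/5)) + (2*exp(-2*I*pi/5) + exp(-4*I*pi/5) + exp(2*I*pi/5) + 3*exp(4*I*pi/5))] = 0/5 = 0
(Exp terms are combined using exp(i*s)*conj(exp(i*t)) = exp(i*(s-t)), and sums of them are collapsed using the identity that for every m > 1 the m distinct m-th roots of unity sum to 0, e.g. 1 + exp(2*I*pi/3) + exp(-2*I*pi/3) = 0.)
Dimension check: dim(rho) = sum (mult * dim) = 2*1 + 1*1 + 3*1 + 1*1 + 0*1 = 7 = chi_rho(e) = 7.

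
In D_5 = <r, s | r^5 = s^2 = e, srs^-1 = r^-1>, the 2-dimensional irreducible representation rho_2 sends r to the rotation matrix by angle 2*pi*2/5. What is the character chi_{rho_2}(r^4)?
chi_{rho_2}(r^4) = 2*cos(2*pi*2*4/5) = -sqrt(5)/2 - 1/2

Why: rho_2(r^4) is rotation by angle 2*pi*2*4/5, whose trace is 2*cos(2*pi*2*4/5) = -sqrt(5)/2 - 1/2.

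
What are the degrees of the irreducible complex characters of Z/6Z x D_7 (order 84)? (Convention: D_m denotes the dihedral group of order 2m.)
Dimensions: 1, 1, 1, 1, 1, 1, 1, 1, 1, 1, 1, 1, 2, 2, 2, 2, 2, 2, 2, 2, 2, 2, 2, 2, 2, 2, 2, 2, 2, 2

Proof sketch: There are 30 irreducibles (= number of conjugacy classes). Their dimensions d_i satisfy sum d_i^2 = |G| = 84: 1 + 1 + 1 + 1 + 1 + 1 + 1 + 1 + 1 + 1 + 1 + 1 + 4 + 4 + 4 + 4 + 4 + 4 + 4 + 4 + 4 + 4 + 4 + 4 + 4 + 4 + 4 + 4 + 4 + 4 = 84. (For the product with Z/6Z: each of the 6 1-dim characters of Z/6Z tensors with each irrep of D_7, giving 6 copies of each D_7-dimension.)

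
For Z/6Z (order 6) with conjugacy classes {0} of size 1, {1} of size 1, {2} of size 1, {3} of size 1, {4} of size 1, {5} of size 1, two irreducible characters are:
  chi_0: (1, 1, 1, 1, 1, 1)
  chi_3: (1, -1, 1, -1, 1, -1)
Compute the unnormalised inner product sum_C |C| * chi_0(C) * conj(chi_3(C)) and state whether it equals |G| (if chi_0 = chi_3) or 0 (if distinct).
Sum = 0; so <chi_0, chi_3> = 0 (distinct irreducibles are orthogonal).

Proof sketch: Compute term by term over conjugacy classes (|C| * chi_0(C) * conj(chi_3(C))):
  1*(1)*conj(1) + 1*(1)*conj(-1) + 1*(1)*conj(1) + 1*(1)*conj(-1) + 1*(1)*conj(1) + 1*(1)*conj(-1)
  = (1) + (-1) + (1) + (-1) + (1) + (-1)
  = 0.
(Exp terms are combined using exp(i*s)*conj(exp(i*t)) = exp(i*(s-t)), and sums of them are collapsed using the identity that for every m > 1 the m distinct m-th roots of unity sum to 0, e.g. 1 + exp(2*I*pi/3) + exp(-2*I*pi/3) = 0.)
Dividing by |G| = 6 gives 0/6 = 0, matching the row-orthogonality relation <chi_0, chi_3> = [chi_0 = chi_3].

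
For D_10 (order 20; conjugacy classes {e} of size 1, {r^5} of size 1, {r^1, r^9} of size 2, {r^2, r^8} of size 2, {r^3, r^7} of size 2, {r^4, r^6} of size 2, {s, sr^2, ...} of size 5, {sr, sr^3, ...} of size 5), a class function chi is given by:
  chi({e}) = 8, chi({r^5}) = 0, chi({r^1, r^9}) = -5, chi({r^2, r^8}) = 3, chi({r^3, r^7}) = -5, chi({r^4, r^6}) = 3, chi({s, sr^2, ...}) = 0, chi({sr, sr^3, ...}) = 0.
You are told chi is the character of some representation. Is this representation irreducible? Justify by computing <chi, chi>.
Not irreducible (reducible): <chi, chi> = 10 > 1.

Explanation: <chi, chi> = (1/|G|) sum_C |C| * |chi(C)|^2 = (1/20)[1*|8|^2 + 1*|0|^2 + 2*|-5|^2 + 2*|3|^2 + 2*|-5|^2 + 2*|3|^2 + 5*|0|^2 + 5*|0|^2]
  = (1/20)[(64) + (0) + (50) + (18) + (50) + (18) + (0) + (0)] = 200/20 = 10.
A character is irreducible iff <chi, chi> = 1, so this representation is reducible.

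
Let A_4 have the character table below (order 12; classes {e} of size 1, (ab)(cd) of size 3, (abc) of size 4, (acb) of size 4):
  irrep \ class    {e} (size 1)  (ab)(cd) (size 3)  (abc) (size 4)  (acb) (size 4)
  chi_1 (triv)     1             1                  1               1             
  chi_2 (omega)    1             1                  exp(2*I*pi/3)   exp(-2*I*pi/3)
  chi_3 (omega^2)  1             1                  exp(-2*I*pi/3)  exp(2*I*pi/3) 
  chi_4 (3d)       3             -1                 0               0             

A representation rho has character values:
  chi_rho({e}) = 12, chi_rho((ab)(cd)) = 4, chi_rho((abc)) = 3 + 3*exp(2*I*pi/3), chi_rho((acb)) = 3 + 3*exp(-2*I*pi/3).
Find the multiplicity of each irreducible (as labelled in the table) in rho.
Multiplicities: chi_1: 3, chi_2: 3, chi_3: 0, chi_4: 2.

Details: Use <chi_rho, chi> = (1/|G|) sum_C |C| * chi_rho(C) * conj(chi(C)) with |G| = 12 for each irreducible chi in the table:
  <chi_rho, chi_1> = (1/12)[1*(12)*conj(1) + 3*(4)*conj(1) + 4*(3 + 3*exp(2*I*pi/3))*conj(1) + 4*(3 + 3*exp(-2*I*pi/3))*conj(1)]
      = (1/12)[(12) + (12) + (12 + 12*exp(2*I*pi/3)) + (12 + 12*exp(-2*I*pi/3))] = 36/12 = 3
  <chi_rho, chi_2> = (1/12)[1*(12)*conj(1) + 3*(4)*conj(1) + 4*(3 + 3*exp(2*I*pi/3))*conj(exp(2*I*pi/3)) + 4*(3 + 3*exp(-2*I*pi/3))*conj(exp(-2*I*pi/3))]
      = (1/12)[(12) + (12) + (12 + 12*exp(-2*I*pi/3)) + (12 + 12*exp(2*I*pi/3))] = 36/12 = 3
  <chi_rho, chi_3> = (1/12)[1*(12)*conj(1) + 3*(4)*conj(1) + 4*(3 + 3*exp(2*I*pi/3))*conj(exp(-2*I*pi/3)) + 4*(3 + 3*exp(-2*I*pi/3))*conj(exp(2*I*pi/3))]
      = (1/12)[(12) + (12) + (-12) + (-12)] = 0/12 = 0
  <chi_rho, chi_4> = (1/12)[1*(12)*conj(3) + 3*(4)*conj(-1) + 4*(3 + 3*exp(2*I*pi/3))*conj(0) + 4*(3 + 3*exp(-2*I*pi/3))*conj(0)]
      = (1/12)[(36) + (-12) + (0) + (0)] = 24/12 = 2
(Exp terms are combined using exp(i*s)*conj(exp(i*t)) = exp(i*(s-t)), and sums of them are collapsed using the identity that for every m > 1 the m distinct m-th roots of unity sum to 0, e.g. 1 + exp(2*I*pi/3) + exp(-2*I*pi/3) = 0.)
Dimension check: dim(rho) = sum (mult * dim) = 3*1 + 3*1 + 0*1 + 2*3 = 12 = chi_rho(e) = 12.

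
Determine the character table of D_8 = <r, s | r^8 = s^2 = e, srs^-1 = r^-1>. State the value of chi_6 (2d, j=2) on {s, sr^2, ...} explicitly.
Conjugacy classes: {e} of size 1, {r^4} of size 1, {r^1, r^7} of size 2, {r^2, r^6} of size 2, {r^3, r^5} of size 2, {s, sr^2, ...} of size 4, {sr, sr^3, ...} of size 4.
Character table:
  irrep \ class              {e} (size 1)  {r^4} (size 1)  {r^1, r^7} (size 2)  {r^2, r^6} (size 2)  {r^3, r^5} (size 2)  {s, sr^2, ...} (size 4)  {sr, sr^3, ...} (size 4)
  chi_1 (triv)               1             1               1                    1                    1                    1                        1                       
  chi_2 (sign: r->1, s->-1)  1             1               1                    1                    1                    -1                       -1                      
  chi_3 (r->-1, s->1)        1             1               -1                   1                    -1                   1                        -1                      
  chi_4 (r->-1, s->-1)       1             1               -1                   1                    -1                   -1                       1                       
  chi_5 (2d, j=1)            2             -2              sqrt(2)              0                    -sqrt(2)             0                        0                       
  chi_6 (2d, j=2)            2             2               0                    -2                   0                    0                        0                       
  chi_7 (2d, j=3)            2             -2              -sqrt(2)             0                    sqrt(2)              0                        0                       

Spot check: chi_6 (2d, j=2) on {s, sr^2, ...} = 0.

Working: D_8 has order 2*8 = 16 with 7 conjugacy classes, hence 7 irreducibles. Sum of squared dims 1 + 1 + 1 + 1 + 4 + 4 + 4 = 16 = |G|. Linear characters come from the abelianisation; the 2-dimensional irreps have character r^k -> 2*cos(2*pi*j*k/8), reflections -> 0.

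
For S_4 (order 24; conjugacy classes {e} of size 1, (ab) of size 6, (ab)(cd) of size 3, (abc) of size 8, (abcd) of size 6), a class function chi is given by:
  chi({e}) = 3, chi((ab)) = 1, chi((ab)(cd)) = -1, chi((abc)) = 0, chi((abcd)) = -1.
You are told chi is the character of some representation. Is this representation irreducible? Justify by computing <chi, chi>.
Irreducible: <chi, chi> = 1.

Justification: <chi, chi> = (1/|G|) sum_C |C| * |chi(C)|^2 = (1/24)[1*|3|^2 + 6*|1|^2 + 3*|-1|^2 + 8*|0|^2 + 6*|-1|^2]
  = (1/24)[(9) + (6) + (3) + (0) + (6)] = 24/24 = 1.
A character is irreducible iff <chi, chi> = 1, so this representation is irreducible.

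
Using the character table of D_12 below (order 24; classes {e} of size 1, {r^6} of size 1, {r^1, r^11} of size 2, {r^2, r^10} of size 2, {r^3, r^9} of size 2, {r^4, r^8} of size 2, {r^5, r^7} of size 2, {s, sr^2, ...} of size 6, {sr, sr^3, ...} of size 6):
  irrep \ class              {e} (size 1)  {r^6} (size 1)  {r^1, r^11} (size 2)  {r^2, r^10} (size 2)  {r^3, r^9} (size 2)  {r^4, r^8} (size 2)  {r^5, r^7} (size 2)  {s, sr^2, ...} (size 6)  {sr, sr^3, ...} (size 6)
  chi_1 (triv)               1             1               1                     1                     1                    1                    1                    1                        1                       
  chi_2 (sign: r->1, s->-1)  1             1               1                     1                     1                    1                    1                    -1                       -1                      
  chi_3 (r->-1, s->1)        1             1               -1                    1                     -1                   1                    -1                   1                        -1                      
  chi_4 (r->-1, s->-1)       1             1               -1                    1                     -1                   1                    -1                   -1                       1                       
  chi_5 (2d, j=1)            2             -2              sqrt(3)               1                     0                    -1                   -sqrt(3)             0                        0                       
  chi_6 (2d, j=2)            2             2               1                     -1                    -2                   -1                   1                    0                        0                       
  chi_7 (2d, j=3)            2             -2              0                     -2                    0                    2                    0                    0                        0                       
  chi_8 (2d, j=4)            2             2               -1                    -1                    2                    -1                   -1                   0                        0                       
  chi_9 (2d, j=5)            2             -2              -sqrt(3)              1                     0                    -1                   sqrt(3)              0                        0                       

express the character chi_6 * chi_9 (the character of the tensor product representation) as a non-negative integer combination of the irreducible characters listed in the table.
chi_6 tensor chi_9 = chi_7 + chi_9 (all other irreducibles have multiplicity 0).

Why: The character of a tensor product is the pointwise product (chi_6 * chi_9)(C) = chi_6(C) * chi_9(C):
  {e}: (2)*(2), {r^6}: (2)*(-2), {r^1, r^11}: (1)*(-sqrt(3)), {r^2, r^10}: (-1)*(1), {r^3, r^9}: (-2)*(0), {r^4, r^8}: (-1)*(-1), {r^5, r^7}: (1)*(sqrt(3)), {s, sr^2, ...}: (0)*(0), {sr, sr^3, ...}: (0)*(0)
so (chi_6 * chi_9) takes values
  {e} -> 4, {r^6} -> -4, {r^1, r^11} -> -sqrt(3), {r^2, r^10} -> -1, {r^3, r^9} -> 0, {r^4, r^8} -> 1, {r^5, r^7} -> sqrt(3), {s, sr^2, ...} -> 0, {sr, sr^3, ...} -> 0.
Now take the inner product of this character with each irreducible chi from the table, <chi_6*chi_9, chi> = (1/24) sum_C |C| (chi_6*chi_9)(C) conj(chi(C)):
  <chi_6*chi_9, chi_1> = (1/24)[1*(4)*conj(1) + 1*(-4)*conj(1) + 2*(-sqrt(3))*conj(1) + 2*(-1)*conj(1) + 2*(0)*conj(1) + 2*(1)*conj(1) + 2*(sqrt(3))*conj(1) + 6*(0)*conj(1) + 6*(0)*conj(1)]
      = (1/24)[(4) + (-4) + (-2*sqrt(3)) + (-2) + (0) + (2) + (2*sqrt(3)) + (0) + (0)] = 0/24 = 0
  <chi_6*chi_9, chi_2> = (1/24)[1*(4)*conj(1) + 1*(-4)*conj(1) + 2*(-sqrt(3))*conj(1) + 2*(-1)*conj(1) + 2*(0)*conj(1) + 2*(1)*conj(1) + 2*(sqrt(3))*conj(1) + 6*(0)*conj(-1) + 6*(0)*conj(-1)]
      = (1/24)[(4) + (-4) + (-2*sqrt(3)) + (-2) + (0) + (2) + (2*sqrt(3)) + (0) + (0)] = 0/24 = 0
  <chi_6*chi_9, chi_3> = (1/24)[1*(4)*conj(1) + 1*(-4)*conj(1) + 2*(-sqrt(3))*conj(-1) + 2*(-1)*conj(1) + 2*(0)*conj(-1) + 2*(1)*conj(1) + 2*(sqrt(3))*conj(-1) + 6*(0)*conj(1) + 6*(0)*conj(-1)]
      = (1/24)[(4) + (-4) + (2*sqrt(3)) + (-2) + (0) + (2) + (-2*sqrt(3)) + (0) + (0)] = 0/24 = 0
  <chi_6*chi_9, chi_4> = (1/24)[1*(4)*conj(1) + 1*(-4)*conj(1) + 2*(-sqrt(3))*conj(-1) + 2*(-1)*conj(1) + 2*(0)*conj(-1) + 2*(1)*conj(1) + 2*(sqrt(3))*conj(-1) + 6*(0)*conj(-1) + 6*(0)*conj(1)]
      = (1/24)[(4) + (-4) + (2*sqrt(3)) + (-2) + (0) + (2) + (-2*sqrt(3)) + (0) + (0)] = 0/24 = 0
  <chi_6*chi_9, chi_5> = (1/24)[1*(4)*conj(2) + 1*(-4)*conj(-2) + 2*(-sqrt(3))*conj(sqrt(3)) + 2*(-1)*conj(1) + 2*(0)*conj(0) + 2*(1)*conj(-1) + 2*(sqrt(3))*conj(-sqrt(3)) + 6*(0)*conj(0) + 6*(0)*conj(0)]
      = (1/24)[(8) + (8) + (-6) + (-2) + (0) + (-2) + (-6) + (0) + (0)] = 0/24 = 0
  <chi_6*chi_9, chi_6> = (1/24)[1*(4)*conj(2) + 1*(-4)*conj(2) + 2*(-sqrt(3))*conj(1) + 2*(-1)*conj(-1) + 2*(0)*conj(-2) + 2*(1)*conj(-1) + 2*(sqrt(3))*conj(1) + 6*(0)*conj(0) + 6*(0)*conj(0)]
      = (1/24)[(8) + (-8) + (-2*sqrt(3)) + (2) + (0) + (-2) + (2*sqrt(3)) + (0) + (0)] = 0/24 = 0
  <chi_6*chi_9, chi_7> = (1/24)[1*(4)*conj(2) + 1*(-4)*conj(-2) + 2*(-sqrt(3))*conj(0) + 2*(-1)*conj(-2) + 2*(0)*conj(0) + 2*(1)*conj(2) + 2*(sqrt(3))*conj(0) + 6*(0)*conj(0) + 6*(0)*conj(0)]
      = (1/24)[(8) + (8) + (0) + (4) + (0) + (4) + (0) + (0) + (0)] = 24/24 = 1
  <chi_6*chi_9, chi_8> = (1/24)[1*(4)*conj(2) + 1*(-4)*conj(2) + 2*(-sqrt(3))*conj(-1) + 2*(-1)*conj(-1) + 2*(0)*conj(2) + 2*(1)*conj(-1) + 2*(sqrt(3))*conj(-1) + 6*(0)*conj(0) + 6*(0)*conj(0)]
      = (1/24)[(8) + (-8) + (2*sqrt(3)) + (2) + (0) + (-2) + (-2*sqrt(3)) + (0) + (0)] = 0/24 = 0
  <chi_6*chi_9, chi_9> = (1/24)[1*(4)*conj(2) + 1*(-4)*conj(-2) + 2*(-sqrt(3))*conj(-sqrt(3)) + 2*(-1)*conj(1) + 2*(0)*conj(0) + 2*(1)*conj(-1) + 2*(sqrt(3))*conj(sqrt(3)) + 6*(0)*conj(0) + 6*(0)*conj(0)]
      = (1/24)[(8) + (8) + (6) + (-2) + (0) + (-2) + (6) + (0) + (0)] = 24/24 = 1
Hence the multiplicities are chi_7: 1, chi_9: 1. Dimension check: dim(chi_6)*dim(chi_9) = 2*2 = 4 and sum (mult * dim) = 1*2 + 1*2 = 4.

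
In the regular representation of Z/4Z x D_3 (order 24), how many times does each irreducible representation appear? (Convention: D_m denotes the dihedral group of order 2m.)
Each irreducible V_i of dimension d_i appears with multiplicity d_i, i.e. rho_reg = (direct sum over all irreducibles V_i) d_i V_i. The irreducible dimensions for Z/4Z x D_3 are 1, 1, 1, 1, 1, 1, 1, 1, 2, 2, 2, 2: 8 irreducibles of dimension 1, each with multiplicity 1; 4 irreducibles of dimension 2, each with multiplicity 2. Total dimension 8*1*1 + 4*2*2 = 24 = |G|.

Reasoning: General theorem: in the regular representation of a finite group G, each irreducible appears with multiplicity equal to its dimension. Check: dim(rho_reg) = sum d_i^2 = 1 + 1 + 1 + 1 + 1 + 1 + 1 + 1 + 4 + 4 + 4 + 4 = 24 = |G|.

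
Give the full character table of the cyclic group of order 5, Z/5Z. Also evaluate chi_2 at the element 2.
Character table of Z/5Z (irreps indexed chi_0,...,chi_4 with chi_k(m) = zeta_5^(k*m), zeta_5 = exp(2*pi*i/5)):
  irrep \ class  {0} (size 1)  {1} (size 1)    {2} (size 1)    {3} (size 1)    {4} (size 1)  
  chi_0          1             1               1               1               1             
  chi_1          1             exp(2*I*pi/5)   exp(4*I*pi/5)   exp(-4*I*pi/5)  exp(-2*I*pi/5)
  chi_2          1             exp(4*I*pi/5)   exp(-2*I*pi/5)  exp(2*I*pi/5)   exp(-4*I*pi/5)
  chi_3          1             exp(-4*I*pi/5)  exp(2*I*pi/5)   exp(-2*I*pi/5)  exp(4*I*pi/5) 
  chi_4          1             exp(-2*I*pi/5)  exp(-4*I*pi/5)  exp(4*I*pi/5)   exp(2*I*pi/5) 

Spot check: chi_2(2) = zeta_5^(2*2) = zeta_5^4 = exp(-2*I*pi/5).

Explanation: Z/5Z is abelian, so all 5 irreducible complex representations are 1-dimensional. They are given by chi_k(m) = zeta_5^(k*m) for k = 0,...,4. Row orthogonality: sum_m chi_k(m) conj(chi_l(m)) = 5 * [k = l].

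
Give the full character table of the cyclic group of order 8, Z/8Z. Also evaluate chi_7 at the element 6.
Character table of Z/8Z (irreps indexed chi_0,...,chi_7 with chi_k(m) = zeta_8^(k*m), zeta_8 = exp(2*pi*i/8)):
  irrep \ class  {0} (size 1)  {1} (size 1)    {2} (size 1)  {3} (size 1)    {4} (size 1)  {5} (size 1)    {6} (size 1)  {7} (size 1)  
  chi_0          1             1               1             1               1             1               1             1             
  chi_1          1             exp(I*pi/4)     I             exp(3*I*pi/4)   -1            exp(-3*I*pi/4)  -I            exp(-I*pi/4)  
  chi_2          1             I               -1            -I              1             I               -1            -I            
  chi_3          1             exp(3*I*pi/4)   -I            exp(I*pi/4)     -1            exp(-I*pi/4)    I             exp(-3*I*pi/4)
  chi_4          1             -1              1             -1              1             -1              1             -1            
  chi_5          1             exp(-3*I*pi/4)  I             exp(-I*pi/4)    -1            exp(I*pi/4)     -I            exp(3*I*pi/4) 
  chi_6          1             -I              -1            I               1             -I              -1            I             
  chi_7          1             exp(-I*pi/4)    -I            exp(-3*I*pi/4)  -1            exp(3*I*pi/4)   I             exp(I*pi/4)   

Spot check: chi_7(6) = zeta_8^(7*6) = zeta_8^42 = I.

Z/8Z is abelian, so all 8 irreducible complex representations are 1-dimensional. They are given by chi_k(m) = zeta_8^(k*m) for k = 0,...,7. Row orthogonality: sum_m chi_k(m) conj(chi_l(m)) = 8 * [k = l].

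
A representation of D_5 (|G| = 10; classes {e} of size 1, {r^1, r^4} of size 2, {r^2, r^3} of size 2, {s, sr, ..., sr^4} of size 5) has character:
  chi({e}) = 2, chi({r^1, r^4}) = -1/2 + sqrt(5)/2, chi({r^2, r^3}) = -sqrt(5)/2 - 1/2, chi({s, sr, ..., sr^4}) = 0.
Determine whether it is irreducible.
Irreducible: <chi, chi> = 1.

Solution. <chi, chi> = (1/|G|) sum_C |C| * |chi(C)|^2 = (1/10)[1*|2|^2 + 2*|-1/2 + sqrt(5)/2|^2 + 2*|-sqrt(5)/2 - 1/2|^2 + 5*|0|^2]
  = (1/10)[(4) + (3 - sqrt(5)) + (sqrt(5) + 3) + (0)] = 10/10 = 1.
A character is irreducible iff <chi, chi> = 1, so this representation is irreducible.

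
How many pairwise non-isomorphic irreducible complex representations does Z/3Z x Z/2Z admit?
6

Reasoning: The number of irreducible complex representations of a finite group equals its number of conjugacy classes. Z/3Z x Z/2Z is abelian of order 6, so every element is its own conjugacy class: 6 classes, so Z/3Z x Z/2Z (order 6) has exactly 6 irreducible complex representations.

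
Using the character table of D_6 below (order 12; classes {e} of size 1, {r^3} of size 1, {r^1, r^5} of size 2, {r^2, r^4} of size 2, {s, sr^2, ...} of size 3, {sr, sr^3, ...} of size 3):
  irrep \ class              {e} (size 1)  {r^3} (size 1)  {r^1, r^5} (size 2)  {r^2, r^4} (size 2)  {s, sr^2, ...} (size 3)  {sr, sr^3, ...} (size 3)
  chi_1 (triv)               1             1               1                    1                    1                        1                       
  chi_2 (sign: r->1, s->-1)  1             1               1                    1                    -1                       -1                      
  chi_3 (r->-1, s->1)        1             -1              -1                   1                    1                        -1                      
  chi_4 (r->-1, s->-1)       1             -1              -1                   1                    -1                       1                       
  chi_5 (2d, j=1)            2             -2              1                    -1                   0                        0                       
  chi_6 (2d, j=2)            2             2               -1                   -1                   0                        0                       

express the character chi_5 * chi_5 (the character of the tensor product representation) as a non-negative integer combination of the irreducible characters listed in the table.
chi_5 tensor chi_5 = chi_1 + chi_2 + chi_6 (all other irreducibles have multiplicity 0).

Proof sketch: The character of a tensor product is the pointwise product (chi_5 * chi_5)(C) = chi_5(C) * chi_5(C):
  {e}: (2)*(2), {r^3}: (-2)*(-2), {r^1, r^5}: (1)*(1), {r^2, r^4}: (-1)*(-1), {s, sr^2, ...}: (0)*(0), {sr, sr^3, ...}: (0)*(0)
so (chi_5 * chi_5) takes values
  {e} -> 4, {r^3} -> 4, {r^1, r^5} -> 1, {r^2, r^4} -> 1, {s, sr^2, ...} -> 0, {sr, sr^3, ...} -> 0.
Now take the inner product of this character with each irreducible chi from the table, <chi_5*chi_5, chi> = (1/12) sum_C |C| (chi_5*chi_5)(C) conj(chi(C)):
  <chi_5*chi_5, chi_1> = (1/12)[1*(4)*conj(1) + 1*(4)*conj(1) + 2*(1)*conj(1) + 2*(1)*conj(1) + 3*(0)*conj(1) + 3*(0)*conj(1)]
      = (1/12)[(4) + (4) + (2) + (2) + (0) + (0)] = 12/12 = 1
  <chi_5*chi_5, chi_2> = (1/12)[1*(4)*conj(1) + 1*(4)*conj(1) + 2*(1)*conj(1) + 2*(1)*conj(1) + 3*(0)*conj(-1) + 3*(0)*conj(-1)]
      = (1/12)[(4) + (4) + (2) + (2) + (0) + (0)] = 12/12 = 1
  <chi_5*chi_5, chi_3> = (1/12)[1*(4)*conj(1) + 1*(4)*conj(-1) + 2*(1)*conj(-1) + 2*(1)*conj(1) + 3*(0)*conj(1) + 3*(0)*conj(-1)]
      = (1/12)[(4) + (-4) + (-2) + (2) + (0) + (0)] = 0/12 = 0
  <chi_5*chi_5, chi_4> = (1/12)[1*(4)*conj(1) + 1*(4)*conj(-1) + 2*(1)*conj(-1) + 2*(1)*conj(1) + 3*(0)*conj(-1) + 3*(0)*conj(1)]
      = (1/12)[(4) + (-4) + (-2) + (2) + (0) + (0)] = 0/12 = 0
  <chi_5*chi_5, chi_5> = (1/12)[1*(4)*conj(2) + 1*(4)*conj(-2) + 2*(1)*conj(1) + 2*(1)*conj(-1) + 3*(0)*conj(0) + 3*(0)*conj(0)]
      = (1/12)[(8) + (-8) + (2) + (-2) + (0) + (0)] = 0/12 = 0
  <chi_5*chi_5, chi_6> = (1/12)[1*(4)*conj(2) + 1*(4)*conj(2) + 2*(1)*conj(-1) + 2*(1)*conj(-1) + 3*(0)*conj(0) + 3*(0)*conj(0)]
      = (1/12)[(8) + (8) + (-2) + (-2) + (0) + (0)] = 12/12 = 1
Hence the multiplicities are chi_1: 1, chi_2: 1, chi_6: 1. Dimension check: dim(chi_5)*dim(chi_5) = 2*2 = 4 and sum (mult * dim) = 1*1 + 1*1 + 1*2 = 4.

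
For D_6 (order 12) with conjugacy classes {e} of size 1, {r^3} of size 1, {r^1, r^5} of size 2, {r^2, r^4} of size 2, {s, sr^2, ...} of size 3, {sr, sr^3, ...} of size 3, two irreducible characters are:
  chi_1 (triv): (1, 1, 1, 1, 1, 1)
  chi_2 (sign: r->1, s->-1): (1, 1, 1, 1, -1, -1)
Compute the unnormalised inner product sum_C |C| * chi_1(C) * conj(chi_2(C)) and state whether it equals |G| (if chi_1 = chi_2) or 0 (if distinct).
Sum = 0; so <chi_1, chi_2> = 0 (distinct irreducibles are orthogonal).

Why: Compute term by term over conjugacy classes (|C| * chi_1(C) * conj(chi_2(C))):
  1*(1)*conj(1) + 1*(1)*conj(1) + 2*(1)*conj(1) + 2*(1)*conj(1) + 3*(1)*conj(-1) + 3*(1)*conj(-1)
  = (1) + (1) + (2) + (2) + (-3) + (-3)
  = 0.
Dividing by |G| = 12 gives 0/12 = 0, matching the row-orthogonality relation <chi_1, chi_2> = [chi_1 = chi_2].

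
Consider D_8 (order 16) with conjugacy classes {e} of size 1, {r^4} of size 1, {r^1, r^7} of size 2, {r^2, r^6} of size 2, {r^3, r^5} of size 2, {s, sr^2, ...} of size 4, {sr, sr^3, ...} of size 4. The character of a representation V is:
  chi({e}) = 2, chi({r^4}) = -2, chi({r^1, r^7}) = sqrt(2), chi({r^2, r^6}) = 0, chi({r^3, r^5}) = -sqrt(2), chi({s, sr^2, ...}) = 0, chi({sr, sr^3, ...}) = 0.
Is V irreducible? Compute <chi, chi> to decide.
Irreducible: <chi, chi> = 1.

Justification: <chi, chi> = (1/|G|) sum_C |C| * |chi(C)|^2 = (1/16)[1*|2|^2 + 1*|-2|^2 + 2*|sqrt(2)|^2 + 2*|0|^2 + 2*|-sqrt(2)|^2 + 4*|0|^2 + 4*|0|^2]
  = (1/16)[(4) + (4) + (4) + (0) + (4) + (0) + (0)] = 16/16 = 1.
A character is irreducible iff <chi, chi> = 1, so this representation is irreducible.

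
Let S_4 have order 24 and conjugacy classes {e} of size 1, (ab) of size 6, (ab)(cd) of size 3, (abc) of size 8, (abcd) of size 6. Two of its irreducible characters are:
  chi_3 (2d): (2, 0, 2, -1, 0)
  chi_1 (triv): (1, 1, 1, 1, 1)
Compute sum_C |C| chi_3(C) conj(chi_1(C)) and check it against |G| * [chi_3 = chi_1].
Sum = 0; so <chi_3, chi_1> = 0 (distinct irreducibles are orthogonal).

Argument: Compute term by term over conjugacy classes (|C| * chi_3(C) * conj(chi_1(C))):
  1*(2)*conj(1) + 6*(0)*conj(1) + 3*(2)*conj(1) + 8*(-1)*conj(1) + 6*(0)*conj(1)
  = (2) + (0) + (6) + (-8) + (0)
  = 0.
Dividing by |G| = 24 gives 0/24 = 0, matching the row-orthogonality relation <chi_3, chi_1> = [chi_3 = chi_1].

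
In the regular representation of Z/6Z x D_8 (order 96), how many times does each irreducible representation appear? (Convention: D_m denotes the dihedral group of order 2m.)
Each irreducible V_i of dimension d_i appears with multiplicity d_i, i.e. rho_reg = (direct sum over all irreducibles V_i) d_i V_i. The irreducible dimensions for Z/6Z x D_8 are 1, 1, 1, 1, 1, 1, 1, 1, 1, 1, 1, 1, 1, 1, 1, 1, 1, 1, 1, 1, 1, 1, 1, 1, 2, 2, 2, 2, 2, 2, 2, 2, 2, 2, 2, 2, 2, 2, 2, 2, 2, 2: 24 irreducibles of dimension 1, each with multiplicity 1; 18 irreducibles of dimension 2, each with multiplicity 2. Total dimension 24*1*1 + 18*2*2 = 96 = |G|.

Proof sketch: General theorem: in the regular representation of a finite group G, each irreducible appears with multiplicity equal to its dimension. Check: dim(rho_reg) = sum d_i^2 = 1 + 1 + 1 + 1 + 1 + 1 + 1 + 1 + 1 + 1 + 1 + 1 + 1 + 1 + 1 + 1 + 1 + 1 + 1 + 1 + 1 + 1 + 1 + 1 + 4 + 4 + 4 + 4 + 4 + 4 + 4 + 4 + 4 + 4 + 4 + 4 + 4 + 4 + 4 + 4 + 4 + 4 = 96 = |G|.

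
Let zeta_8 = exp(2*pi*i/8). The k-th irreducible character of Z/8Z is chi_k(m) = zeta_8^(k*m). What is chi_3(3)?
chi_3(3) = zeta_8^9 = exp(I*pi/4)

Proof sketch: chi_3(3) = zeta_8^(3*3) = zeta_8^9. Since zeta_8^8 = 1, this equals zeta_8^1 = exp(2*pi*i*1/8) = exp(I*pi/4).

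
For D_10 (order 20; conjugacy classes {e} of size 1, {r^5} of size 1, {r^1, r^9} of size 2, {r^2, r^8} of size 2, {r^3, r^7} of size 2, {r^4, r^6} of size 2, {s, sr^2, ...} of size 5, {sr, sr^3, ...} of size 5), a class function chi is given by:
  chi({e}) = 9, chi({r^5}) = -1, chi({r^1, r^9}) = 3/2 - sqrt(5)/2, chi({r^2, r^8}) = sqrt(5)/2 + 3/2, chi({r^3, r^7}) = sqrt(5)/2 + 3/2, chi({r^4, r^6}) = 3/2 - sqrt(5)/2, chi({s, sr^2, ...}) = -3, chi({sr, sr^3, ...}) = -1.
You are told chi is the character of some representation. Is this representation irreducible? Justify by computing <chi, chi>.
Not irreducible (reducible): <chi, chi> = 8 > 1.

Why: <chi, chi> = (1/|G|) sum_C |C| * |chi(C)|^2 = (1/20)[1*|9|^2 + 1*|-1|^2 + 2*|3/2 - sqrt(5)/2|^2 + 2*|sqrt(5)/2 + 3/2|^2 + 2*|sqrt(5)/2 + 3/2|^2 + 2*|3/2 - sqrt(5)/2|^2 + 5*|-3|^2 + 5*|-1|^2]
  = (1/20)[(81) + (1) + (7 - 3*sqrt(5)) + (3*sqrt(5) + 7) + (3*sqrt(5) + 7) + (7 - 3*sqrt(5)) + (45) + (5)] = 160/20 = 8.
A character is irreducible iff <chi, chi> = 1, so this representation is reducible.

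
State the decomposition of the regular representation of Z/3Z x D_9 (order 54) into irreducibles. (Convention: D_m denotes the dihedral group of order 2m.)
Each irreducible V_i of dimension d_i appears with multiplicity d_i, i.e. rho_reg = (direct sum over all irreducibles V_i) d_i V_i. The irreducible dimensions for Z/3Z x D_9 are 1, 1, 1, 1, 1, 1, 2, 2, 2, 2, 2, 2, 2, 2, 2, 2, 2, 2: 6 irreducibles of dimension 1, each with multiplicity 1; 12 irreducibles of dimension 2, each with multiplicity 2. Total dimension 6*1*1 + 12*2*2 = 54 = |G|.

Derivation: General theorem: in the regular representation of a finite group G, each irreducible appears with multiplicity equal to its dimension. Check: dim(rho_reg) = sum d_i^2 = 1 + 1 + 1 + 1 + 1 + 1 + 4 + 4 + 4 + 4 + 4 + 4 + 4 + 4 + 4 + 4 + 4 + 4 = 54 = |G|.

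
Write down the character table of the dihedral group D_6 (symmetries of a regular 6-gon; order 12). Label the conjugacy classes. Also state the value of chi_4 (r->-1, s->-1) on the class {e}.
Conjugacy classes: {e} of size 1, {r^3} of size 1, {r^1, r^5} of size 2, {r^2, r^4} of size 2, {s, sr^2, ...} of size 3, {sr, sr^3, ...} of size 3.
Character table:
  irrep \ class              {e} (size 1)  {r^3} (size 1)  {r^1, r^5} (size 2)  {r^2, r^4} (size 2)  {s, sr^2, ...} (size 3)  {sr, sr^3, ...} (size 3)
  chi_1 (triv)               1             1               1                    1                    1                        1                       
  chi_2 (sign: r->1, s->-1)  1             1               1                    1                    -1                       -1                      
  chi_3 (r->-1, s->1)        1             -1              -1                   1                    1                        -1                      
  chi_4 (r->-1, s->-1)       1             -1              -1                   1                    -1                       1                       
  chi_5 (2d, j=1)            2             -2              1                    -1                   0                        0                       
  chi_6 (2d, j=2)            2             2               -1                   -1                   0                        0                       

Spot check: chi_4 (r->-1, s->-1) on {e} = 1.

Details: D_6 has order 2*6 = 12 with 6 conjugacy classes, hence 6 irreducibles. Sum of squared dims 1 + 1 + 1 + 1 + 4 + 4 = 12 = |G|. Linear characters come from the abelianisation; the 2-dimensional irreps have character r^k -> 2*cos(2*pi*j*k/6), reflections -> 0.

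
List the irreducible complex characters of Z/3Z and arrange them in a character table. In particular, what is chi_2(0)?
Character table of Z/3Z (irreps indexed chi_0,...,chi_2 with chi_k(m) = zeta_3^(k*m), zeta_3 = exp(2*pi*i/3)):
  irrep \ class  {0} (size 1)  {1} (size 1)    {2} (size 1)  
  chi_0          1             1               1             
  chi_1          1             exp(2*I*pi/3)   exp(-2*I*pi/3)
  chi_2          1             exp(-2*I*pi/3)  exp(2*I*pi/3) 

Spot check: chi_2(0) = zeta_3^(2*0) = zeta_3^0 = 1.

Argument: Z/3Z is abelian, so all 3 irreducible complex representations are 1-dimensional. They are given by chi_k(m) = zeta_3^(k*m) for k = 0,...,2. Row orthogonality: sum_m chi_k(m) conj(chi_l(m)) = 3 * [k = l].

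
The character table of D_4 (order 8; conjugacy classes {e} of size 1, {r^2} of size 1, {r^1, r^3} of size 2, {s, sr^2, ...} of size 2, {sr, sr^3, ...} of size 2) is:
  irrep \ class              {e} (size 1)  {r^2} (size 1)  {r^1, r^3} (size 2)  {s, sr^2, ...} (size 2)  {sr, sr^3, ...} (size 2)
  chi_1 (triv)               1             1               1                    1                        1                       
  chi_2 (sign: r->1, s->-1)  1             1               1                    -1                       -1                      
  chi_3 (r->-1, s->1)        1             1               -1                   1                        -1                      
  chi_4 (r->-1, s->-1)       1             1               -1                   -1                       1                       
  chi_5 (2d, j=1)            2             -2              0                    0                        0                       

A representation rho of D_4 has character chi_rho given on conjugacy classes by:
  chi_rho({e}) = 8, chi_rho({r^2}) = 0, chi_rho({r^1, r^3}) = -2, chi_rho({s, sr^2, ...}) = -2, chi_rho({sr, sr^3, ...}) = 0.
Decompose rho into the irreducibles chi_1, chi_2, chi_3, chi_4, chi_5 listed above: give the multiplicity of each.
Multiplicities: chi_1: 0, chi_2: 1, chi_3: 1, chi_4: 2, chi_5: 2.

Proof sketch: Use <chi_rho, chi> = (1/|G|) sum_C |C| * chi_rho(C) * conj(chi(C)) with |G| = 8 for each irreducible chi in the table:
  <chi_rho, chi_1> = (1/8)[1*(8)*conj(1) + 1*(0)*conj(1) + 2*(-2)*conj(1) + 2*(-2)*conj(1) + 2*(0)*conj(1)]
      = (1/8)[(8) + (0) + (-4) + (-4) + (0)] = 0/8 = 0
  <chi_rho, chi_2> = (1/8)[1*(8)*conj(1) + 1*(0)*conj(1) + 2*(-2)*conj(1) + 2*(-2)*conj(-1) + 2*(0)*conj(-1)]
      = (1/8)[(8) + (0) + (-4) + (4) + (0)] = 8/8 = 1
  <chi_rho, chi_3> = (1/8)[1*(8)*conj(1) + 1*(0)*conj(1) + 2*(-2)*conj(-1) + 2*(-2)*conj(1) + 2*(0)*conj(-1)]
      = (1/8)[(8) + (0) + (4) + (-4) + (0)] = 8/8 = 1
  <chi_rho, chi_4> = (1/8)[1*(8)*conj(1) + 1*(0)*conj(1) + 2*(-2)*conj(-1) + 2*(-2)*conj(-1) + 2*(0)*conj(1)]
      = (1/8)[(8) + (0) + (4) + (4) + (0)] = 16/8 = 2
  <chi_rho, chi_5> = (1/8)[1*(8)*conj(2) + 1*(0)*conj(-2) + 2*(-2)*conj(0) + 2*(-2)*conj(0) + 2*(0)*conj(0)]
      = (1/8)[(16) + (0) + (0) + (0) + (0)] = 16/8 = 2
Dimension check: dim(rho) = sum (mult * dim) = 0*1 + 1*1 + 1*1 + 2*1 + 2*2 = 8 = chi_rho(e) = 8.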